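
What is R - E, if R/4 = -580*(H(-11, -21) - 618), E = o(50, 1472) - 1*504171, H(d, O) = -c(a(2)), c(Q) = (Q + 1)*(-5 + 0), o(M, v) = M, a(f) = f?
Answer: 1903081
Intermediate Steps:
c(Q) = -5 - 5*Q (c(Q) = (1 + Q)*(-5) = -5 - 5*Q)
H(d, O) = 15 (H(d, O) = -(-5 - 5*2) = -(-5 - 10) = -1*(-15) = 15)
E = -504121 (E = 50 - 1*504171 = 50 - 504171 = -504121)
R = 1398960 (R = 4*(-580*(15 - 618)) = 4*(-580*(-603)) = 4*349740 = 1398960)
R - E = 1398960 - 1*(-504121) = 1398960 + 504121 = 1903081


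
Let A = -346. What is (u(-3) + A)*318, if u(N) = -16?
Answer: -115116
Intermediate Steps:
(u(-3) + A)*318 = (-16 - 346)*318 = -362*318 = -115116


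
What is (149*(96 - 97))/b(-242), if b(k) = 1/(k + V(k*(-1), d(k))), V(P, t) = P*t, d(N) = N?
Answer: 8762094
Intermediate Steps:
b(k) = 1/(k - k²) (b(k) = 1/(k + (k*(-1))*k) = 1/(k + (-k)*k) = 1/(k - k²))
(149*(96 - 97))/b(-242) = (149*(96 - 97))/((1/((-242)*(1 - 1*(-242))))) = (149*(-1))/((-1/(242*(1 + 242)))) = -149/((-1/242/243)) = -149/((-1/242*1/243)) = -149/(-1/58806) = -149*(-58806) = 8762094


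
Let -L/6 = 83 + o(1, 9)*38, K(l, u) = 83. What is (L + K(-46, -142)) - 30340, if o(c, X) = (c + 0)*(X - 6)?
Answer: -31439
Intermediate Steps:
o(c, X) = c*(-6 + X)
L = -1182 (L = -6*(83 + (1*(-6 + 9))*38) = -6*(83 + (1*3)*38) = -6*(83 + 3*38) = -6*(83 + 114) = -6*197 = -1182)
(L + K(-46, -142)) - 30340 = (-1182 + 83) - 30340 = -1099 - 30340 = -31439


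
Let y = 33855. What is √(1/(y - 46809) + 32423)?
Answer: √5440777686114/12954 ≈ 180.06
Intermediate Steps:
√(1/(y - 46809) + 32423) = √(1/(33855 - 46809) + 32423) = √(1/(-12954) + 32423) = √(-1/12954 + 32423) = √(420007541/12954) = √5440777686114/12954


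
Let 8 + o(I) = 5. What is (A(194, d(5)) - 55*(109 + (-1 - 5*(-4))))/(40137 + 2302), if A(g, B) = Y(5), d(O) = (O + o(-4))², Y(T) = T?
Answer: -7035/42439 ≈ -0.16577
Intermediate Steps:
o(I) = -3 (o(I) = -8 + 5 = -3)
d(O) = (-3 + O)² (d(O) = (O - 3)² = (-3 + O)²)
A(g, B) = 5
(A(194, d(5)) - 55*(109 + (-1 - 5*(-4))))/(40137 + 2302) = (5 - 55*(109 + (-1 - 5*(-4))))/(40137 + 2302) = (5 - 55*(109 + (-1 + 20)))/42439 = (5 - 55*(109 + 19))*(1/42439) = (5 - 55*128)*(1/42439) = (5 - 7040)*(1/42439) = -7035*1/42439 = -7035/42439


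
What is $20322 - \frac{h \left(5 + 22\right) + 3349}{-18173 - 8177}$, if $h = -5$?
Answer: $\frac{267743957}{13175} \approx 20322.0$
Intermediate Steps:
$20322 - \frac{h \left(5 + 22\right) + 3349}{-18173 - 8177} = 20322 - \frac{- 5 \left(5 + 22\right) + 3349}{-18173 - 8177} = 20322 - \frac{\left(-5\right) 27 + 3349}{-26350} = 20322 - \left(-135 + 3349\right) \left(- \frac{1}{26350}\right) = 20322 - 3214 \left(- \frac{1}{26350}\right) = 20322 - - \frac{1607}{13175} = 20322 + \frac{1607}{13175} = \frac{267743957}{13175}$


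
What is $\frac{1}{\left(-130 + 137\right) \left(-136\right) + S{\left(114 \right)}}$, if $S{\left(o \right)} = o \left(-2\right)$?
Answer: $- \frac{1}{1180} \approx -0.00084746$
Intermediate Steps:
$S{\left(o \right)} = - 2 o$
$\frac{1}{\left(-130 + 137\right) \left(-136\right) + S{\left(114 \right)}} = \frac{1}{\left(-130 + 137\right) \left(-136\right) - 228} = \frac{1}{7 \left(-136\right) - 228} = \frac{1}{-952 - 228} = \frac{1}{-1180} = - \frac{1}{1180}$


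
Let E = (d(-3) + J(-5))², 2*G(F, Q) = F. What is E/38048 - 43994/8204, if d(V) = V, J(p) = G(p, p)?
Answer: -1673635541/312145792 ≈ -5.3617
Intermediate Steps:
G(F, Q) = F/2
J(p) = p/2
E = 121/4 (E = (-3 + (½)*(-5))² = (-3 - 5/2)² = (-11/2)² = 121/4 ≈ 30.250)
E/38048 - 43994/8204 = (121/4)/38048 - 43994/8204 = (121/4)*(1/38048) - 43994*1/8204 = 121/152192 - 21997/4102 = -1673635541/312145792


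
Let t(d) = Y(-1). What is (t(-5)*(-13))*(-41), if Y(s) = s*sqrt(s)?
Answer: -533*I ≈ -533.0*I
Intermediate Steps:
Y(s) = s**(3/2)
t(d) = -I (t(d) = (-1)**(3/2) = -I)
(t(-5)*(-13))*(-41) = (-I*(-13))*(-41) = (13*I)*(-41) = -533*I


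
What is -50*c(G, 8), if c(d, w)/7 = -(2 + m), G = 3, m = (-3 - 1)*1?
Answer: -700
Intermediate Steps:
m = -4 (m = -4*1 = -4)
c(d, w) = 14 (c(d, w) = 7*(-(2 - 4)) = 7*(-1*(-2)) = 7*2 = 14)
-50*c(G, 8) = -50*14 = -700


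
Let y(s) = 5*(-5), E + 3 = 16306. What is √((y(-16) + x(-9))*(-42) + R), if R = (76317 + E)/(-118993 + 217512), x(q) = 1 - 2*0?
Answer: 2*√2448191534417/98519 ≈ 31.764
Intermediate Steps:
E = 16303 (E = -3 + 16306 = 16303)
y(s) = -25
x(q) = 1 (x(q) = 1 + 0 = 1)
R = 92620/98519 (R = (76317 + 16303)/(-118993 + 217512) = 92620/98519 ≈ 0.94012)
√((y(-16) + x(-9))*(-42) + R) = √((-25 + 1)*(-42) + 92620/98519) = √(-24*(-42) + 92620/98519) = √(1008 + 92620/98519) = √(99399772/98519) = 2*√2448191534417/98519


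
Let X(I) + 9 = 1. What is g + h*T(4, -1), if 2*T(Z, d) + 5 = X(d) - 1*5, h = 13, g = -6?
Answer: -123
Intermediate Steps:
X(I) = -8 (X(I) = -9 + 1 = -8)
T(Z, d) = -9 (T(Z, d) = -5/2 + (-8 - 1*5)/2 = -5/2 + (-8 - 5)/2 = -5/2 + (1/2)*(-13) = -5/2 - 13/2 = -9)
g + h*T(4, -1) = -6 + 13*(-9) = -6 - 117 = -123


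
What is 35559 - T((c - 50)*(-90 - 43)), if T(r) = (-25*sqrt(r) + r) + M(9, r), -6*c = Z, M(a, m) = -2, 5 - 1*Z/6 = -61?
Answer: 20133 + 50*sqrt(3857) ≈ 23238.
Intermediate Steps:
Z = 396 (Z = 30 - 6*(-61) = 30 + 366 = 396)
c = -66 (c = -1/6*396 = -66)
T(r) = -2 + r - 25*sqrt(r) (T(r) = (-25*sqrt(r) + r) - 2 = (r - 25*sqrt(r)) - 2 = -2 + r - 25*sqrt(r))
35559 - T((c - 50)*(-90 - 43)) = 35559 - (-2 + (-66 - 50)*(-90 - 43) - 25*2*sqrt(3857)) = 35559 - (-2 - 116*(-133) - 25*2*sqrt(3857)) = 35559 - (-2 + 15428 - 50*sqrt(3857)) = 35559 - (15426 - 50*sqrt(3857)) = 35559 + (-15426 + 50*sqrt(3857)) = 20133 + 50*sqrt(3857)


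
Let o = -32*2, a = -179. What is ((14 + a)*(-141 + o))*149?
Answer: 5039925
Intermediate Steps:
o = -64
((14 + a)*(-141 + o))*149 = ((14 - 179)*(-141 - 64))*149 = -165*(-205)*149 = 33825*149 = 5039925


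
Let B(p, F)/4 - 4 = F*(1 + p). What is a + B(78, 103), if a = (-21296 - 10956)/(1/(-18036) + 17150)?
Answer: 10072030083964/309317399 ≈ 32562.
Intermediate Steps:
B(p, F) = 16 + 4*F*(1 + p) (B(p, F) = 16 + 4*(F*(1 + p)) = 16 + 4*F*(1 + p))
a = -581697072/309317399 (a = -32252/(-1/18036 + 17150) = -32252/309317399/18036 = -32252*18036/309317399 = -581697072/309317399 ≈ -1.8806)
a + B(78, 103) = -581697072/309317399 + (16 + 4*103 + 4*103*78) = -581697072/309317399 + (16 + 412 + 32136) = -581697072/309317399 + 32564 = 10072030083964/309317399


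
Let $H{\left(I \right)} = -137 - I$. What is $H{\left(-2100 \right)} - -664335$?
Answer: $666298$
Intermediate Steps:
$H{\left(-2100 \right)} - -664335 = \left(-137 - -2100\right) - -664335 = \left(-137 + 2100\right) + 664335 = 1963 + 664335 = 666298$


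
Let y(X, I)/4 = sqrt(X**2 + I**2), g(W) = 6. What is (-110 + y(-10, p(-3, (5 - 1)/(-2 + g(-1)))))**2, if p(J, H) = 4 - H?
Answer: 13844 - 880*sqrt(109) ≈ 4656.5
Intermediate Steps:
y(X, I) = 4*sqrt(I**2 + X**2) (y(X, I) = 4*sqrt(X**2 + I**2) = 4*sqrt(I**2 + X**2))
(-110 + y(-10, p(-3, (5 - 1)/(-2 + g(-1)))))**2 = (-110 + 4*sqrt((4 - (5 - 1)/(-2 + 6))**2 + (-10)**2))**2 = (-110 + 4*sqrt((4 - 4/4)**2 + 100))**2 = (-110 + 4*sqrt((4 - 1*1)**2 + 100))**2 = (-110 + 4*sqrt((4 - 1)**2 + 100))**2 = (-110 + 4*sqrt(3**2 + 100))**2 = (-110 + 4*sqrt(9 + 100))**2 = (-110 + 4*sqrt(109))**2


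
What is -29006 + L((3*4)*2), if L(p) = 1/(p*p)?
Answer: -16707455/576 ≈ -29006.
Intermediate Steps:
L(p) = p⁻²
-29006 + L((3*4)*2) = -29006 + ((3*4)*2)⁻² = -29006 + (12*2)⁻² = -29006 + 24⁻² = -29006 + 1/576 = -16707455/576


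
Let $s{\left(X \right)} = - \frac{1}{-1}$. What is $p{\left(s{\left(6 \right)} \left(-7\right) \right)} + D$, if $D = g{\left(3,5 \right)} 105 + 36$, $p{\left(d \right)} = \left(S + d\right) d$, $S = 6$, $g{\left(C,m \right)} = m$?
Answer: $568$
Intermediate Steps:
$s{\left(X \right)} = 1$ ($s{\left(X \right)} = \left(-1\right) \left(-1\right) = 1$)
$p{\left(d \right)} = d \left(6 + d\right)$ ($p{\left(d \right)} = \left(6 + d\right) d = d \left(6 + d\right)$)
$D = 561$ ($D = 5 \cdot 105 + 36 = 525 + 36 = 561$)
$p{\left(s{\left(6 \right)} \left(-7\right) \right)} + D = 1 \left(-7\right) \left(6 + 1 \left(-7\right)\right) + 561 = - 7 \left(6 - 7\right) + 561 = \left(-7\right) \left(-1\right) + 561 = 7 + 561 = 568$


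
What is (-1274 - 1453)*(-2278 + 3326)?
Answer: -2857896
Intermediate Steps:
(-1274 - 1453)*(-2278 + 3326) = -2727*1048 = -2857896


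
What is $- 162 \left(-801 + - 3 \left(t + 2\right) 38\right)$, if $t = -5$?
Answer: $74358$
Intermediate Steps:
$- 162 \left(-801 + - 3 \left(t + 2\right) 38\right) = - 162 \left(-801 + - 3 \left(-5 + 2\right) 38\right) = - 162 \left(-801 + \left(-3\right) \left(-3\right) 38\right) = - 162 \left(-801 + 9 \cdot 38\right) = - 162 \left(-801 + 342\right) = \left(-162\right) \left(-459\right) = 74358$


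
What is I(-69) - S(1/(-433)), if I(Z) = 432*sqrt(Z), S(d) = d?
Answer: 1/433 + 432*I*sqrt(69) ≈ 0.0023095 + 3588.5*I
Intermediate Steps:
I(-69) - S(1/(-433)) = 432*sqrt(-69) - 1/(-433) = 432*(I*sqrt(69)) - 1*(-1/433) = 432*I*sqrt(69) + 1/433 = 1/433 + 432*I*sqrt(69)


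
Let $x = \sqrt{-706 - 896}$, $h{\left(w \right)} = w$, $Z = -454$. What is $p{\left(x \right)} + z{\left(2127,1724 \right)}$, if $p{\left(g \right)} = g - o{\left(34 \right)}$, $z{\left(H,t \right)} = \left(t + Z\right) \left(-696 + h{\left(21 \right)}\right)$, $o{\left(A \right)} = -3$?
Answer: $-857247 + 3 i \sqrt{178} \approx -8.5725 \cdot 10^{5} + 40.025 i$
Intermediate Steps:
$z{\left(H,t \right)} = 306450 - 675 t$ ($z{\left(H,t \right)} = \left(t - 454\right) \left(-696 + 21\right) = \left(-454 + t\right) \left(-675\right) = 306450 - 675 t$)
$x = 3 i \sqrt{178}$ ($x = \sqrt{-1602} = 3 i \sqrt{178} \approx 40.025 i$)
$p{\left(g \right)} = 3 + g$ ($p{\left(g \right)} = g - -3 = g + 3 = 3 + g$)
$p{\left(x \right)} + z{\left(2127,1724 \right)} = \left(3 + 3 i \sqrt{178}\right) + \left(306450 - 1163700\right) = \left(3 + 3 i \sqrt{178}\right) - 857250 = -857247 + 3 i \sqrt{178}$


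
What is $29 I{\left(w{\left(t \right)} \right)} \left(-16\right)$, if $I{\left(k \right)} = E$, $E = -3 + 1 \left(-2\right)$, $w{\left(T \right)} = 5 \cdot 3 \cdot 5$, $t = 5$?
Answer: $2320$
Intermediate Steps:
$w{\left(T \right)} = 75$ ($w{\left(T \right)} = 15 \cdot 5 = 75$)
$E = -5$ ($E = -3 - 2 = -5$)
$I{\left(k \right)} = -5$
$29 I{\left(w{\left(t \right)} \right)} \left(-16\right) = 29 \left(-5\right) \left(-16\right) = \left(-145\right) \left(-16\right) = 2320$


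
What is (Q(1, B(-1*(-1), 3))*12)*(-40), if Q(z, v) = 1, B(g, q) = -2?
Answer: -480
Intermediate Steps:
(Q(1, B(-1*(-1), 3))*12)*(-40) = (1*12)*(-40) = 12*(-40) = -480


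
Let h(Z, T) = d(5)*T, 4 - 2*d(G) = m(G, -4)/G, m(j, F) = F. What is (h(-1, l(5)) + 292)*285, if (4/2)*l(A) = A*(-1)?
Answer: 81510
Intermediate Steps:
d(G) = 2 + 2/G (d(G) = 2 - (-2)/G = 2 + 2/G)
l(A) = -A/2 (l(A) = (A*(-1))/2 = (-A)/2 = -A/2)
h(Z, T) = 12*T/5 (h(Z, T) = (2 + 2/5)*T = (2 + 2*(⅕))*T = (2 + ⅖)*T = 12*T/5)
(h(-1, l(5)) + 292)*285 = (12*(-½*5)/5 + 292)*285 = ((12/5)*(-5/2) + 292)*285 = (-6 + 292)*285 = 286*285 = 81510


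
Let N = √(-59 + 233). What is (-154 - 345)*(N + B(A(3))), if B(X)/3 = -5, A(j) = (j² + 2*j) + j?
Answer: 7485 - 499*√174 ≈ 902.74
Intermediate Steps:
N = √174 ≈ 13.191
A(j) = j² + 3*j
B(X) = -15 (B(X) = 3*(-5) = -15)
(-154 - 345)*(N + B(A(3))) = (-154 - 345)*(√174 - 15) = -499*(-15 + √174) = 7485 - 499*√174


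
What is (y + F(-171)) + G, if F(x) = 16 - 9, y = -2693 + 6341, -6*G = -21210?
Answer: 7190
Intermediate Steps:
G = 3535 (G = -⅙*(-21210) = 3535)
y = 3648
F(x) = 7
(y + F(-171)) + G = (3648 + 7) + 3535 = 3655 + 3535 = 7190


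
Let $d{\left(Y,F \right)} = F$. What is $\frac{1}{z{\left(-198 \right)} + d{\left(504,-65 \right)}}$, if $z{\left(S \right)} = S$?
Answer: $- \frac{1}{263} \approx -0.0038023$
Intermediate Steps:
$\frac{1}{z{\left(-198 \right)} + d{\left(504,-65 \right)}} = \frac{1}{-198 - 65} = \frac{1}{-263} = - \frac{1}{263}$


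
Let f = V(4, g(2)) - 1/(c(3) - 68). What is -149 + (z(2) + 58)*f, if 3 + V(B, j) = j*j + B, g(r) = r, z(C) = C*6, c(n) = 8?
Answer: 1213/6 ≈ 202.17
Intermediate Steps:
z(C) = 6*C
V(B, j) = -3 + B + j² (V(B, j) = -3 + (j*j + B) = -3 + (j² + B) = -3 + (B + j²) = -3 + B + j²)
f = 301/60 (f = (-3 + 4 + 2²) - 1/(8 - 68) = (-3 + 4 + 4) - 1/(-60) = 5 - 1*(-1/60) = 5 + 1/60 = 301/60 ≈ 5.0167)
-149 + (z(2) + 58)*f = -149 + (6*2 + 58)*(301/60) = -149 + (12 + 58)*(301/60) = -149 + 70*(301/60) = -149 + 2107/6 = 1213/6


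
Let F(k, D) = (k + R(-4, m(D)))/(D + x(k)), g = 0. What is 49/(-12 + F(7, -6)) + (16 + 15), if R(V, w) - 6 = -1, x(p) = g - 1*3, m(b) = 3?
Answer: 1093/40 ≈ 27.325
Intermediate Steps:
x(p) = -3 (x(p) = 0 - 1*3 = 0 - 3 = -3)
R(V, w) = 5 (R(V, w) = 6 - 1 = 5)
F(k, D) = (5 + k)/(-3 + D) (F(k, D) = (k + 5)/(D - 3) = (5 + k)/(-3 + D))
49/(-12 + F(7, -6)) + (16 + 15) = 49/(-12 + (5 + 7)/(-3 - 6)) + (16 + 15) = 49/(-12 + 12/(-9)) + 31 = 49/(-12 - ⅑*12) + 31 = 49/(-12 - 4/3) + 31 = 49/(-40/3) + 31 = 49*(-3/40) + 31 = -147/40 + 31 = 1093/40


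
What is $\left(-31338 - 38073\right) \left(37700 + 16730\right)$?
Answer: $-3778040730$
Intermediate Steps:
$\left(-31338 - 38073\right) \left(37700 + 16730\right) = \left(-69411\right) 54430 = -3778040730$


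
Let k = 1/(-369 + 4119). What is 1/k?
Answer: 3750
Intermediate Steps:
k = 1/3750 ≈ 0.00026667
1/k = 1/(1/3750) = 3750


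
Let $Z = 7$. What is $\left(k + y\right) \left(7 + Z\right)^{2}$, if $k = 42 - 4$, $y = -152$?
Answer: $-22344$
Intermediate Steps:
$k = 38$ ($k = 42 - 4 = 38$)
$\left(k + y\right) \left(7 + Z\right)^{2} = \left(38 - 152\right) \left(7 + 7\right)^{2} = - 114 \cdot 14^{2} = \left(-114\right) 196 = -22344$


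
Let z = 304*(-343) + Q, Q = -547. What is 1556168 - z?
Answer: 1660987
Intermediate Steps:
z = -104819 (z = 304*(-343) - 547 = -104272 - 547 = -104819)
1556168 - z = 1556168 - 1*(-104819) = 1556168 + 104819 = 1660987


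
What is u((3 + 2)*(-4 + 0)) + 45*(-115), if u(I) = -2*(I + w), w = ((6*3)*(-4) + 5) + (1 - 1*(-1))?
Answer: -5005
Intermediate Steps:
w = -65 (w = (18*(-4) + 5) + (1 + 1) = (-72 + 5) + 2 = -67 + 2 = -65)
u(I) = 130 - 2*I (u(I) = -2*(I - 65) = -2*(-65 + I) = 130 - 2*I)
u((3 + 2)*(-4 + 0)) + 45*(-115) = (130 - 2*(3 + 2)*(-4 + 0)) + 45*(-115) = (130 - 10*(-4)) - 5175 = (130 - 2*(-20)) - 5175 = (130 + 40) - 5175 = 170 - 5175 = -5005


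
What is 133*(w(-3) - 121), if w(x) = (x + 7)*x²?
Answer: -11305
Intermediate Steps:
w(x) = x²*(7 + x) (w(x) = (7 + x)*x² = x²*(7 + x))
133*(w(-3) - 121) = 133*((-3)²*(7 - 3) - 121) = 133*(9*4 - 121) = 133*(36 - 121) = 133*(-85) = -11305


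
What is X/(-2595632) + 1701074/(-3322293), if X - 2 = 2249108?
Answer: -457214019923/331671154776 ≈ -1.3785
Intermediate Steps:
X = 2249110 (X = 2 + 2249108 = 2249110)
X/(-2595632) + 1701074/(-3322293) = 2249110/(-2595632) + 1701074/(-3322293) = 2249110*(-1/2595632) + 1701074*(-1/3322293) = -1124555/1297816 - 1701074/3322293 = -457214019923/331671154776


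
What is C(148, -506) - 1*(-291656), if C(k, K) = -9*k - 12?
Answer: 290312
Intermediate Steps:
C(k, K) = -12 - 9*k
C(148, -506) - 1*(-291656) = (-12 - 9*148) - 1*(-291656) = (-12 - 1332) + 291656 = -1344 + 291656 = 290312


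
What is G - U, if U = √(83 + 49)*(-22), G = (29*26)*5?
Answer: 3770 + 44*√33 ≈ 4022.8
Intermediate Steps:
G = 3770 (G = 754*5 = 3770)
U = -44*√33 (U = √132*(-22) = (2*√33)*(-22) = -44*√33 ≈ -252.76)
G - U = 3770 - (-44)*√33 = 3770 + 44*√33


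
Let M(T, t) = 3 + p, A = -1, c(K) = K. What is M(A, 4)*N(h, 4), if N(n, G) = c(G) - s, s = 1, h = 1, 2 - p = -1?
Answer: 18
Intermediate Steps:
p = 3 (p = 2 - 1*(-1) = 2 + 1 = 3)
N(n, G) = -1 + G (N(n, G) = G - 1*1 = G - 1 = -1 + G)
M(T, t) = 6 (M(T, t) = 3 + 3 = 6)
M(A, 4)*N(h, 4) = 6*(-1 + 4) = 6*3 = 18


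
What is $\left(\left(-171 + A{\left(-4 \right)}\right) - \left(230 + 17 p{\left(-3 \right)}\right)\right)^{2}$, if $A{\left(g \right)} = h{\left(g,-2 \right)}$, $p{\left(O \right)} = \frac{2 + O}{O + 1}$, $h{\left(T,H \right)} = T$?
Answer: $\frac{683929}{4} \approx 1.7098 \cdot 10^{5}$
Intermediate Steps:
$p{\left(O \right)} = \frac{2 + O}{1 + O}$
$A{\left(g \right)} = g$
$\left(\left(-171 + A{\left(-4 \right)}\right) - \left(230 + 17 p{\left(-3 \right)}\right)\right)^{2} = \left(\left(-171 - 4\right) - \left(230 + \frac{17 \left(2 - 3\right)}{1 - 3}\right)\right)^{2} = \left(-175 - \left(230 + 17 \frac{1}{-2} \left(-1\right)\right)\right)^{2} = \left(-175 - \left(230 + 17 \left(- \frac{1}{2}\right) \left(-1\right)\right)\right)^{2} = \left(-175 - \frac{477}{2}\right)^{2} = \left(- \frac{827}{2}\right)^{2} = \frac{683929}{4}$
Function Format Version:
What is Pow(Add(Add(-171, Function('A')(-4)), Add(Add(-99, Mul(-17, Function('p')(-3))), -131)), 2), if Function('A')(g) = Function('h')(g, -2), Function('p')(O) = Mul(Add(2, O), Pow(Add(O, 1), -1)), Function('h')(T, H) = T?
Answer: Rational(683929, 4) ≈ 1.7098e+5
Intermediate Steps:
Function('p')(O) = Mul(Pow(Add(1, O), -1), Add(2, O)) (Function('p')(O) = Mul(Add(2, O), Pow(Add(1, O), -1)) = Mul(Pow(Add(1, O), -1), Add(2, O)))
Function('A')(g) = g
Pow(Add(Add(-171, Function('A')(-4)), Add(Add(-99, Mul(-17, Function('p')(-3))), -131)), 2) = Pow(Add(Add(-171, -4), Add(Add(-99, Mul(-17, Mul(Pow(Add(1, -3), -1), Add(2, -3)))), -131)), 2) = Pow(Add(-175, Add(Add(-99, Mul(-17, Mul(Pow(-2, -1), -1))), -131)), 2) = Pow(Add(-175, Add(Add(-99, Mul(-17, Mul(Rational(-1, 2), -1))), -131)), 2) = Pow(Add(-175, Add(Add(-99, Mul(-17, Rational(1, 2))), -131)), 2) = Pow(Add(-175, Add(Add(-99, Rational(-17, 2)), -131)), 2) = Pow(Add(-175, Add(Rational(-215, 2), -131)), 2) = Pow(Add(-175, Rational(-477, 2)), 2) = Pow(Rational(-827, 2), 2) = Rational(683929, 4)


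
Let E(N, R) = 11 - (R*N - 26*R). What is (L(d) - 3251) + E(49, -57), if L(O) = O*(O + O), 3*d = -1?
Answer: -17359/9 ≈ -1928.8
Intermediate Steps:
d = -1/3 (d = (1/3)*(-1) = -1/3 ≈ -0.33333)
E(N, R) = 11 + 26*R - N*R (E(N, R) = 11 - (N*R - 26*R) = 11 - (-26*R + N*R) = 11 + (26*R - N*R) = 11 + 26*R - N*R)
L(O) = 2*O**2 (L(O) = O*(2*O) = 2*O**2)
(L(d) - 3251) + E(49, -57) = (2*(-1/3)**2 - 3251) + (11 + 26*(-57) - 1*49*(-57)) = (2*(1/9) - 3251) + (11 - 1482 + 2793) = (2/9 - 3251) + 1322 = -29257/9 + 1322 = -17359/9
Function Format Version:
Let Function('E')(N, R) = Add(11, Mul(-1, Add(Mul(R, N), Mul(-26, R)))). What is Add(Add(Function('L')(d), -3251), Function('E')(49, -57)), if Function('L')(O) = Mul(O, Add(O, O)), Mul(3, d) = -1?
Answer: Rational(-17359, 9) ≈ -1928.8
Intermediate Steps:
d = Rational(-1, 3) (d = Mul(Rational(1, 3), -1) = Rational(-1, 3) ≈ -0.33333)
Function('E')(N, R) = Add(11, Mul(26, R), Mul(-1, N, R)) (Function('E')(N, R) = Add(11, Mul(-1, Add(Mul(N, R), Mul(-26, R)))) = Add(11, Mul(-1, Add(Mul(-26, R), Mul(N, R)))) = Add(11, Add(Mul(26, R), Mul(-1, N, R))) = Add(11, Mul(26, R), Mul(-1, N, R)))
Function('L')(O) = Mul(2, Pow(O, 2)) (Function('L')(O) = Mul(O, Mul(2, O)) = Mul(2, Pow(O, 2)))
Add(Add(Function('L')(d), -3251), Function('E')(49, -57)) = Add(Add(Mul(2, Pow(Rational(-1, 3), 2)), -3251), Add(11, Mul(26, -57), Mul(-1, 49, -57))) = Add(Add(Mul(2, Rational(1, 9)), -3251), Add(11, -1482, 2793)) = Add(Add(Rational(2, 9), -3251), 1322) = Add(Rational(-29257, 9), 1322) = Rational(-17359, 9)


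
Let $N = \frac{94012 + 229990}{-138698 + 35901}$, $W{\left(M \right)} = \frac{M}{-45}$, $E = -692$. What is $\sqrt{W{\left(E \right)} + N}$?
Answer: $\frac{\sqrt{29068644744490}}{1541955} \approx 3.4966$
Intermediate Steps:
$W{\left(M \right)} = - \frac{M}{45}$ ($W{\left(M \right)} = M \left(- \frac{1}{45}\right) = - \frac{M}{45}$)
$N = - \frac{324002}{102797}$ ($N = \frac{324002}{-102797} = 324002 \left(- \frac{1}{102797}\right) = - \frac{324002}{102797} \approx -3.1519$)
$\sqrt{W{\left(E \right)} + N} = \sqrt{\left(- \frac{1}{45}\right) \left(-692\right) - \frac{324002}{102797}} = \sqrt{\frac{692}{45} - \frac{324002}{102797}} = \sqrt{\frac{56555434}{4625865}} = \frac{\sqrt{29068644744490}}{1541955}$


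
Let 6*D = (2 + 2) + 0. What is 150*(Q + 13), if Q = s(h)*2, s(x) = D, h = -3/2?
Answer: 2150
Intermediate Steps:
h = -3/2 (h = -3*½ = -3/2 ≈ -1.5000)
D = ⅔ (D = ((2 + 2) + 0)/6 = (4 + 0)/6 = (⅙)*4 = ⅔ ≈ 0.66667)
s(x) = ⅔
Q = 4/3 (Q = (⅔)*2 = 4/3 ≈ 1.3333)
150*(Q + 13) = 150*(4/3 + 13) = 150*(43/3) = 2150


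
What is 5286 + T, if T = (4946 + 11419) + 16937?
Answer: 38588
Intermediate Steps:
T = 33302 (T = 16365 + 16937 = 33302)
5286 + T = 5286 + 33302 = 38588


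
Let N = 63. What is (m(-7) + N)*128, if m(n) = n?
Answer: 7168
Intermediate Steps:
(m(-7) + N)*128 = (-7 + 63)*128 = 56*128 = 7168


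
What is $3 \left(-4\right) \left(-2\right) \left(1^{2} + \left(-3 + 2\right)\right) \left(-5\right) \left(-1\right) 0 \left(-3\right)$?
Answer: $0$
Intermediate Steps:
$3 \left(-4\right) \left(-2\right) \left(1^{2} + \left(-3 + 2\right)\right) \left(-5\right) \left(-1\right) 0 \left(-3\right) = \left(-12\right) \left(-2\right) \left(1 - 1\right) \left(-5\right) 0 \left(-3\right) = 24 \cdot 0 \left(-5\right) 0 = 24 \cdot 0 \cdot 0 = 0 \cdot 0 = 0$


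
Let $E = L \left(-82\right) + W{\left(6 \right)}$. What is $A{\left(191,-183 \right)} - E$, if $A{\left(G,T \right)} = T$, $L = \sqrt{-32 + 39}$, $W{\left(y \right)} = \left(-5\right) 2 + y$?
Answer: $-179 + 82 \sqrt{7} \approx 37.952$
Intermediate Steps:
$W{\left(y \right)} = -10 + y$
$L = \sqrt{7} \approx 2.6458$
$E = -4 - 82 \sqrt{7}$ ($E = \sqrt{7} \left(-82\right) + \left(-10 + 6\right) = - 82 \sqrt{7} - 4 = -4 - 82 \sqrt{7} \approx -220.95$)
$A{\left(191,-183 \right)} - E = -183 - \left(-4 - 82 \sqrt{7}\right) = -183 + \left(4 + 82 \sqrt{7}\right) = -179 + 82 \sqrt{7}$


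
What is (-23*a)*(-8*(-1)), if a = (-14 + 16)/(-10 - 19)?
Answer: 368/29 ≈ 12.690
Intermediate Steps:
a = -2/29 (a = 2/(-29) = 2*(-1/29) = -2/29 ≈ -0.068966)
(-23*a)*(-8*(-1)) = (-23*(-2/29))*(-8*(-1)) = (46/29)*8 = 368/29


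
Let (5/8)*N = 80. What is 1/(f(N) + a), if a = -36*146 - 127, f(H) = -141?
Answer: -1/5524 ≈ -0.00018103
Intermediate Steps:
N = 128 (N = (8/5)*80 = 128)
a = -5383 (a = -5256 - 127 = -5383)
1/(f(N) + a) = 1/(-141 - 5383) = 1/(-5524) = -1/5524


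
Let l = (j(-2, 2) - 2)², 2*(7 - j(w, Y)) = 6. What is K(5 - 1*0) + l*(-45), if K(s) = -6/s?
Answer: -906/5 ≈ -181.20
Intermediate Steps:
j(w, Y) = 4 (j(w, Y) = 7 - ½*6 = 7 - 3 = 4)
l = 4 (l = (4 - 2)² = 2² = 4)
K(5 - 1*0) + l*(-45) = -6/(5 - 1*0) + 4*(-45) = -6/(5 + 0) - 180 = -6/5 - 180 = -906/5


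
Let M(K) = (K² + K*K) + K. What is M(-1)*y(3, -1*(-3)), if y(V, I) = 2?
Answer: 2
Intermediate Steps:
M(K) = K + 2*K² (M(K) = (K² + K²) + K = 2*K² + K = K + 2*K²)
M(-1)*y(3, -1*(-3)) = -(1 + 2*(-1))*2 = -(1 - 2)*2 = -1*(-1)*2 = 1*2 = 2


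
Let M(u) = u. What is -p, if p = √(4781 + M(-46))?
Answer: -√4735 ≈ -68.811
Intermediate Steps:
p = √4735 (p = √(4781 - 46) = √4735 ≈ 68.811)
-p = -√4735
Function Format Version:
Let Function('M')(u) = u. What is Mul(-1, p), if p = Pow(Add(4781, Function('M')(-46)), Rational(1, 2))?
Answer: Mul(-1, Pow(4735, Rational(1, 2))) ≈ -68.811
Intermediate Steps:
p = Pow(4735, Rational(1, 2)) (p = Pow(Add(4781, -46), Rational(1, 2)) = Pow(4735, Rational(1, 2)) ≈ 68.811)
Mul(-1, p) = Mul(-1, Pow(4735, Rational(1, 2)))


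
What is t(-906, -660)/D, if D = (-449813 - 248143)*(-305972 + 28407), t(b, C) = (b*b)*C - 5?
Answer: -108350353/38745631428 ≈ -0.0027965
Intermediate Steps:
t(b, C) = -5 + C*b² (t(b, C) = b²*C - 5 = C*b² - 5 = -5 + C*b²)
D = 193728157140 (D = -697956*(-277565) = 193728157140)
t(-906, -660)/D = (-5 - 660*(-906)²)/193728157140 = (-5 - 660*820836)*(1/193728157140) = (-5 - 541751760)*(1/193728157140) = -541751765*1/193728157140 = -108350353/38745631428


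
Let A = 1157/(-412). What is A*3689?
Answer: -4268173/412 ≈ -10360.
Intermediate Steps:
A = -1157/412 (A = 1157*(-1/412) = -1157/412 ≈ -2.8083)
A*3689 = -1157/412*3689 = -4268173/412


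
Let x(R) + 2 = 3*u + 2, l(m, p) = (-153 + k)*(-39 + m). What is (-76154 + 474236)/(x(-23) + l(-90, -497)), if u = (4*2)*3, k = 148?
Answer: 132694/239 ≈ 555.21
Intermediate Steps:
u = 24 (u = 8*3 = 24)
l(m, p) = 195 - 5*m (l(m, p) = (-153 + 148)*(-39 + m) = -5*(-39 + m) = 195 - 5*m)
x(R) = 72 (x(R) = -2 + (3*24 + 2) = -2 + (72 + 2) = -2 + 74 = 72)
(-76154 + 474236)/(x(-23) + l(-90, -497)) = (-76154 + 474236)/(72 + (195 - 5*(-90))) = 398082/(72 + (195 + 450)) = 398082/(72 + 645) = 398082/717 = 398082*(1/717) = 132694/239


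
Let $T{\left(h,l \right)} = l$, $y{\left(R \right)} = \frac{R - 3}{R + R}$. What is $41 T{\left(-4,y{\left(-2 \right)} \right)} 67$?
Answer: $\frac{13735}{4} \approx 3433.8$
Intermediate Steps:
$y{\left(R \right)} = \frac{-3 + R}{2 R}$
$41 T{\left(-4,y{\left(-2 \right)} \right)} 67 = 41 \frac{-3 - 2}{2 \left(-2\right)} 67 = 41 \cdot \frac{1}{2} \left(- \frac{1}{2}\right) \left(-5\right) 67 = 41 \cdot \frac{5}{4} \cdot 67 = \frac{205}{4} \cdot 67 = \frac{13735}{4}$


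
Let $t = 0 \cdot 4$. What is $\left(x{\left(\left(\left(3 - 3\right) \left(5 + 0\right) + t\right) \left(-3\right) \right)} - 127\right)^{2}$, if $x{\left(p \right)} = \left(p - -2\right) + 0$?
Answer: $15625$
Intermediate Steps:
$t = 0$
$x{\left(p \right)} = 2 + p$ ($x{\left(p \right)} = \left(p + 2\right) + 0 = \left(2 + p\right) + 0 = 2 + p$)
$\left(x{\left(\left(\left(3 - 3\right) \left(5 + 0\right) + t\right) \left(-3\right) \right)} - 127\right)^{2} = \left(\left(2 + \left(\left(3 - 3\right) \left(5 + 0\right) + 0\right) \left(-3\right)\right) - 127\right)^{2} = \left(\left(2 + \left(0 \cdot 5 + 0\right) \left(-3\right)\right) - 127\right)^{2} = \left(\left(2 + \left(0 + 0\right) \left(-3\right)\right) - 127\right)^{2} = \left(\left(2 + 0 \left(-3\right)\right) - 127\right)^{2} = \left(\left(2 + 0\right) - 127\right)^{2} = \left(2 - 127\right)^{2} = \left(-125\right)^{2} = 15625$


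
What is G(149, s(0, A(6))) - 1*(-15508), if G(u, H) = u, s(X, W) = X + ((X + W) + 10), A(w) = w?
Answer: 15657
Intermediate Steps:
s(X, W) = 10 + W + 2*X (s(X, W) = X + ((W + X) + 10) = X + (10 + W + X) = 10 + W + 2*X)
G(149, s(0, A(6))) - 1*(-15508) = 149 - 1*(-15508) = 149 + 15508 = 15657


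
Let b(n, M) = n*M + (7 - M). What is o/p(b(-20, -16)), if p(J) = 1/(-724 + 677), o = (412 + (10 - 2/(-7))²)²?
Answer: -30255704048/2401 ≈ -1.2601e+7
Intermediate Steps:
b(n, M) = 7 - M + M*n (b(n, M) = M*n + (7 - M) = 7 - M + M*n)
o = 643738384/2401 (o = (412 + (10 - 2*(-⅐))²)² = (412 + (10 + 2/7)²)² = (412 + (72/7)²)² = (412 + 5184/49)² = (25372/49)² = 643738384/2401 ≈ 2.6811e+5)
p(J) = -1/47 (p(J) = 1/(-47) = -1/47)
o/p(b(-20, -16)) = 643738384/(2401*(-1/47)) = (643738384/2401)*(-47) = -30255704048/2401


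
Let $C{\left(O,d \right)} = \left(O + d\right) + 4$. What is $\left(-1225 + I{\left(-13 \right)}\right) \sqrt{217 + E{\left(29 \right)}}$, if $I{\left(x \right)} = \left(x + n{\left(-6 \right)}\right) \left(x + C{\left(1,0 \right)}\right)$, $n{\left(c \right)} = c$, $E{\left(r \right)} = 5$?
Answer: $- 1073 \sqrt{222} \approx -15987.0$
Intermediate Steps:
$C{\left(O,d \right)} = 4 + O + d$
$I{\left(x \right)} = \left(-6 + x\right) \left(5 + x\right)$ ($I{\left(x \right)} = \left(x - 6\right) \left(x + \left(4 + 1 + 0\right)\right) = \left(-6 + x\right) \left(x + 5\right) = \left(-6 + x\right) \left(5 + x\right)$)
$\left(-1225 + I{\left(-13 \right)}\right) \sqrt{217 + E{\left(29 \right)}} = \left(-1225 - \left(17 - 169\right)\right) \sqrt{217 + 5} = \left(-1225 + \left(-30 + 169 + 13\right)\right) \sqrt{222} = \left(-1225 + 152\right) \sqrt{222} = - 1073 \sqrt{222}$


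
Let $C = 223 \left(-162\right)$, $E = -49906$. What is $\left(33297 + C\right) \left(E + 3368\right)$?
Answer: $131656002$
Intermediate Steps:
$C = -36126$
$\left(33297 + C\right) \left(E + 3368\right) = \left(33297 - 36126\right) \left(-49906 + 3368\right) = \left(-2829\right) \left(-46538\right) = 131656002$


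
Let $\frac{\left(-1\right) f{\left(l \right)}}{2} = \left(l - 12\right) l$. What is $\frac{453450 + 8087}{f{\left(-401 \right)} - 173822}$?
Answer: $- \frac{461537}{505048} \approx -0.91385$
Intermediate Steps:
$f{\left(l \right)} = - 2 l \left(-12 + l\right)$ ($f{\left(l \right)} = - 2 \left(l - 12\right) l = - 2 \left(-12 + l\right) l = - 2 l \left(-12 + l\right)$)
$\frac{453450 + 8087}{f{\left(-401 \right)} - 173822} = \frac{453450 + 8087}{2 \left(-401\right) \left(12 - -401\right) - 173822} = \frac{461537}{2 \left(-401\right) \left(12 + 401\right) - 173822} = \frac{461537}{2 \left(-401\right) 413 - 173822} = \frac{461537}{-331226 - 173822} = \frac{461537}{-505048} = 461537 \left(- \frac{1}{505048}\right) = - \frac{461537}{505048}$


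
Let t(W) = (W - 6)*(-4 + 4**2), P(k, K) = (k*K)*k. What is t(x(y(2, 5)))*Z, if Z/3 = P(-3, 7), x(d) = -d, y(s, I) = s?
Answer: -18144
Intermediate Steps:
P(k, K) = K*k**2 (P(k, K) = (K*k)*k = K*k**2)
t(W) = -72 + 12*W (t(W) = (-6 + W)*(-4 + 16) = (-6 + W)*12 = -72 + 12*W)
Z = 189 (Z = 3*(7*(-3)**2) = 3*(7*9) = 3*63 = 189)
t(x(y(2, 5)))*Z = (-72 + 12*(-1*2))*189 = (-72 + 12*(-2))*189 = (-72 - 24)*189 = -96*189 = -18144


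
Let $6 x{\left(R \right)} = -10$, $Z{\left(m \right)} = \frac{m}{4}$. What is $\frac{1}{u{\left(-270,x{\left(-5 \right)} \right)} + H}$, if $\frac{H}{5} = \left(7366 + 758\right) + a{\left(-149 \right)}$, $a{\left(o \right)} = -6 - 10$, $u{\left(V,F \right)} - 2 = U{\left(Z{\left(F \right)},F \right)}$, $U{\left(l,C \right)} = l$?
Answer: $\frac{12}{486499} \approx 2.4666 \cdot 10^{-5}$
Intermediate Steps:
$Z{\left(m \right)} = \frac{m}{4}$ ($Z{\left(m \right)} = m \frac{1}{4} = \frac{m}{4}$)
$x{\left(R \right)} = - \frac{5}{3}$ ($x{\left(R \right)} = \frac{1}{6} \left(-10\right) = - \frac{5}{3}$)
$u{\left(V,F \right)} = 2 + \frac{F}{4}$
$a{\left(o \right)} = -16$ ($a{\left(o \right)} = -6 - 10 = -16$)
$H = 40540$ ($H = 5 \left(\left(7366 + 758\right) - 16\right) = 5 \left(8124 - 16\right) = 5 \cdot 8108 = 40540$)
$\frac{1}{u{\left(-270,x{\left(-5 \right)} \right)} + H} = \frac{1}{\left(2 + \frac{1}{4} \left(- \frac{5}{3}\right)\right) + 40540} = \frac{1}{\left(2 - \frac{5}{12}\right) + 40540} = \frac{1}{\frac{19}{12} + 40540} = \frac{1}{\frac{486499}{12}} = \frac{12}{486499}$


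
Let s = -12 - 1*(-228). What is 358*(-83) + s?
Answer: -29498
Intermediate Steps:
s = 216 (s = -12 + 228 = 216)
358*(-83) + s = 358*(-83) + 216 = -29714 + 216 = -29498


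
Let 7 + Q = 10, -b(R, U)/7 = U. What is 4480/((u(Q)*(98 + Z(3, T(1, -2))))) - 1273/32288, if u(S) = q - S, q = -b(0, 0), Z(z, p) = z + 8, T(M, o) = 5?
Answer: -145066511/10558176 ≈ -13.740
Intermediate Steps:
b(R, U) = -7*U
Z(z, p) = 8 + z
q = 0 (q = -(-7)*0 = -1*0 = 0)
Q = 3 (Q = -7 + 10 = 3)
u(S) = -S (u(S) = 0 - S = -S)
4480/((u(Q)*(98 + Z(3, T(1, -2))))) - 1273/32288 = 4480/(((-1*3)*(98 + (8 + 3)))) - 1273/32288 = 4480/((-3*(98 + 11))) - 1273*1/32288 = 4480/((-3*109)) - 1273/32288 = 4480/(-327) - 1273/32288 = 4480*(-1/327) - 1273/32288 = -4480/327 - 1273/32288 = -145066511/10558176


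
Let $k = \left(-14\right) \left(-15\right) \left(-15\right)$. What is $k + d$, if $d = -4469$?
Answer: $-7619$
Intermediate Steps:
$k = -3150$ ($k = 210 \left(-15\right) = -3150$)
$k + d = -3150 - 4469 = -7619$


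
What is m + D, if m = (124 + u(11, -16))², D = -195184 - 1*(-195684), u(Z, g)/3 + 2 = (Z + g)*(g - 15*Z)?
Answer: 8026389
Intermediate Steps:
u(Z, g) = -6 + 3*(Z + g)*(g - 15*Z) (u(Z, g) = -6 + 3*((Z + g)*(g - 15*Z)) = -6 + 3*(Z + g)*(g - 15*Z))
D = 500 (D = -195184 + 195684 = 500)
m = 8025889 (m = (124 + (-6 - 45*11² + 3*(-16)² - 42*11*(-16)))² = (124 + (-6 - 45*121 + 3*256 + 7392))² = (124 + (-6 - 5445 + 768 + 7392))² = (124 + 2709)² = 2833² = 8025889)
m + D = 8025889 + 500 = 8026389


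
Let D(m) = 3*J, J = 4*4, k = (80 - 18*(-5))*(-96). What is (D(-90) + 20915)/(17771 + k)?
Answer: 20963/1451 ≈ 14.447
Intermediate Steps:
k = -16320 (k = (80 + 90)*(-96) = 170*(-96) = -16320)
J = 16
D(m) = 48 (D(m) = 3*16 = 48)
(D(-90) + 20915)/(17771 + k) = (48 + 20915)/(17771 - 16320) = 20963/1451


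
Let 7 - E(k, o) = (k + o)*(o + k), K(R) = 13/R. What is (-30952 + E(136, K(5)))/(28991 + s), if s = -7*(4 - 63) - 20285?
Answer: -1253874/227975 ≈ -5.5001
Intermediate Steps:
s = -19872 (s = -7*(-59) - 20285 = 413 - 20285 = -19872)
E(k, o) = 7 - (k + o)² (E(k, o) = 7 - (k + o)*(o + k) = 7 - (k + o)*(k + o) = 7 - (k + o)²)
(-30952 + E(136, K(5)))/(28991 + s) = (-30952 + (7 - (136 + 13/5)²))/(28991 - 19872) = (-30952 + (7 - (136 + 13*(⅕))²))/9119 = (-30952 + (7 - (136 + 13/5)²))*(1/9119) = (-30952 + (7 - (693/5)²))*(1/9119) = (-30952 + (7 - 1*480249/25))*(1/9119) = (-30952 + (7 - 480249/25))*(1/9119) = (-30952 - 480074/25)*(1/9119) = -1253874/25*1/9119 = -1253874/227975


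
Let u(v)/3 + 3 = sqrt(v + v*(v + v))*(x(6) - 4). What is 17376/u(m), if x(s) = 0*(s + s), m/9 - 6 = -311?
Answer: 5792/80358957 - 23168*sqrt(1674145)/80358957 ≈ -0.37296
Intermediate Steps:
m = -2745 (m = 54 + 9*(-311) = 54 - 2799 = -2745)
x(s) = 0 (x(s) = 0*(2*s) = 0)
u(v) = -9 - 12*sqrt(v + 2*v**2) (u(v) = -9 + 3*(sqrt(v + v*(v + v))*(0 - 4)) = -9 + 3*(sqrt(v + v*(2*v))*(-4)) = -9 + 3*(sqrt(v + 2*v**2)*(-4)) = -9 + 3*(-4*sqrt(v + 2*v**2)) = -9 - 12*sqrt(v + 2*v**2))
17376/u(m) = 17376/(-9 - 12*3*sqrt(1674145)) = 17376/(-9 - 36*sqrt(1674145))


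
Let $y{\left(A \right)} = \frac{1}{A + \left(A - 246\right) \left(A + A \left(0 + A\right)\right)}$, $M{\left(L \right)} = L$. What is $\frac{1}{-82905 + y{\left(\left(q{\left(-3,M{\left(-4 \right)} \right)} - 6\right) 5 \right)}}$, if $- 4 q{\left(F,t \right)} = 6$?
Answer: $- \frac{3104625}{257388935633} \approx -1.2062 \cdot 10^{-5}$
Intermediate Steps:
$q{\left(F,t \right)} = - \frac{3}{2}$ ($q{\left(F,t \right)} = \left(- \frac{1}{4}\right) 6 = - \frac{3}{2}$)
$y{\left(A \right)} = \frac{1}{A + \left(-246 + A\right) \left(A + A^{2}\right)}$ ($y{\left(A \right)} = \frac{1}{A + \left(-246 + A\right) \left(A + A A\right)} = \frac{1}{A + \left(-246 + A\right) \left(A + A^{2}\right)}$)
$\frac{1}{-82905 + y{\left(\left(q{\left(-3,M{\left(-4 \right)} \right)} - 6\right) 5 \right)}} = \frac{1}{-82905 + \frac{1}{\left(- \frac{3}{2} - 6\right) 5 \left(-245 + \left(\left(- \frac{3}{2} - 6\right) 5\right)^{2} - 245 \left(- \frac{3}{2} - 6\right) 5\right)}} = \frac{1}{-82905 + \frac{1}{\left(- \frac{15}{2}\right) 5 \left(-245 + \left(\left(- \frac{15}{2}\right) 5\right)^{2} - 245 \left(\left(- \frac{15}{2}\right) 5\right)\right)}} = \frac{1}{-82905 + \frac{1}{\left(- \frac{75}{2}\right) \left(-245 + \left(- \frac{75}{2}\right)^{2} - - \frac{18375}{2}\right)}} = \frac{1}{-82905 - \frac{2}{75 \left(-245 + \frac{5625}{4} + \frac{18375}{2}\right)}} = \frac{1}{-82905 - \frac{2}{75 \cdot \frac{41395}{4}}} = \frac{1}{-82905 - \frac{8}{3104625}} = \frac{1}{- \frac{257388935633}{3104625}} = - \frac{3104625}{257388935633}$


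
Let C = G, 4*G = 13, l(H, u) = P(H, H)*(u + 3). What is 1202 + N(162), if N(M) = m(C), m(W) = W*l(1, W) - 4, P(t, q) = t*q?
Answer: 19493/16 ≈ 1218.3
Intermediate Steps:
P(t, q) = q*t
l(H, u) = H²*(3 + u) (l(H, u) = (H*H)*(u + 3) = H²*(3 + u))
G = 13/4 (G = (¼)*13 = 13/4 ≈ 3.2500)
C = 13/4 ≈ 3.2500
m(W) = -4 + W*(3 + W) (m(W) = W*(1²*(3 + W)) - 4 = W*(1*(3 + W)) - 4 = W*(3 + W) - 4 = -4 + W*(3 + W))
N(M) = 261/16 (N(M) = -4 + 13*(3 + 13/4)/4 = -4 + (13/4)*(25/4) = -4 + 325/16 = 261/16)
1202 + N(162) = 1202 + 261/16 = 19493/16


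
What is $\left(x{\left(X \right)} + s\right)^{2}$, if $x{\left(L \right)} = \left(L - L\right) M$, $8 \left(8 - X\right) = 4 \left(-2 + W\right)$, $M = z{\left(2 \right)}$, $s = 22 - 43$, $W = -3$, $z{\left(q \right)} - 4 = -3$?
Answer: $441$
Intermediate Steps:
$z{\left(q \right)} = 1$ ($z{\left(q \right)} = 4 - 3 = 1$)
$s = -21$ ($s = 22 - 43 = -21$)
$M = 1$
$X = \frac{21}{2}$ ($X = 8 - \frac{4 \left(-2 - 3\right)}{8} = 8 - \frac{4 \left(-5\right)}{8} = 8 - - \frac{5}{2} = 8 + \frac{5}{2} = \frac{21}{2} \approx 10.5$)
$x{\left(L \right)} = 0$ ($x{\left(L \right)} = \left(L - L\right) 1 = 0 \cdot 1 = 0$)
$\left(x{\left(X \right)} + s\right)^{2} = \left(0 - 21\right)^{2} = \left(-21\right)^{2} = 441$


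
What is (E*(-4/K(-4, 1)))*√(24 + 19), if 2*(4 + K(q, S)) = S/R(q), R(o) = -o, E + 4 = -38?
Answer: -1344*√43/31 ≈ -284.30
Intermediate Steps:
E = -42 (E = -4 - 38 = -42)
K(q, S) = -4 - S/(2*q) (K(q, S) = -4 + (S/((-q)))/2 = -4 + (S*(-1/q))/2 = -4 + (-S/q)/2 = -4 - S/(2*q))
(E*(-4/K(-4, 1)))*√(24 + 19) = (-(-168)/(-4 - ½*1/(-4)))*√(24 + 19) = (-(-168)/(-4 - ½*1*(-¼)))*√43 = (-(-168)/(-4 + ⅛))*√43 = (-(-168)/(-31/8))*√43 = (-(-168)*(-8)/31)*√43 = (-42*32/31)*√43 = -1344*√43/31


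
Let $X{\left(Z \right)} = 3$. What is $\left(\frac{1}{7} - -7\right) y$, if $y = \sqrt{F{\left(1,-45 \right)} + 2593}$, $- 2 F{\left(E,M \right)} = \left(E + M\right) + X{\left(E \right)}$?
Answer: $\frac{25 \sqrt{10454}}{7} \approx 365.16$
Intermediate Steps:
$F{\left(E,M \right)} = - \frac{3}{2} - \frac{E}{2} - \frac{M}{2}$ ($F{\left(E,M \right)} = - \frac{\left(E + M\right) + 3}{2} = - \frac{3 + E + M}{2} = - \frac{3}{2} - \frac{E}{2} - \frac{M}{2}$)
$y = \frac{\sqrt{10454}}{2}$ ($y = \sqrt{\left(- \frac{3}{2} - \frac{1}{2} - - \frac{45}{2}\right) + 2593} = \sqrt{\left(- \frac{3}{2} - \frac{1}{2} + \frac{45}{2}\right) + 2593} = \sqrt{\frac{41}{2} + 2593} = \sqrt{\frac{5227}{2}} = \frac{\sqrt{10454}}{2} \approx 51.122$)
$\left(\frac{1}{7} - -7\right) y = \left(\frac{1}{7} - -7\right) \frac{\sqrt{10454}}{2} = \left(\frac{1}{7} + 7\right) \frac{\sqrt{10454}}{2} = \frac{50 \frac{\sqrt{10454}}{2}}{7} = \frac{25 \sqrt{10454}}{7}$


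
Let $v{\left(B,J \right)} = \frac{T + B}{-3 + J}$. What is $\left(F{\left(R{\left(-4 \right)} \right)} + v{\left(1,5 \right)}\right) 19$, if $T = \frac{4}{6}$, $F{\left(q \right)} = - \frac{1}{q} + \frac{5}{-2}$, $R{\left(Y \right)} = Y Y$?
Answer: $- \frac{1577}{48} \approx -32.854$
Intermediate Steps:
$R{\left(Y \right)} = Y^{2}$
$F{\left(q \right)} = - \frac{5}{2} - \frac{1}{q}$ ($F{\left(q \right)} = - \frac{1}{q} + 5 \left(- \frac{1}{2}\right) = - \frac{1}{q} - \frac{5}{2} = - \frac{5}{2} - \frac{1}{q}$)
$T = \frac{2}{3}$ ($T = 4 \cdot \frac{1}{6} = \frac{2}{3} \approx 0.66667$)
$v{\left(B,J \right)} = \frac{\frac{2}{3} + B}{-3 + J}$
$\left(F{\left(R{\left(-4 \right)} \right)} + v{\left(1,5 \right)}\right) 19 = \left(\left(- \frac{5}{2} - \frac{1}{\left(-4\right)^{2}}\right) + \frac{\frac{2}{3} + 1}{-3 + 5}\right) 19 = \left(\left(- \frac{5}{2} - \frac{1}{16}\right) + \frac{1}{2} \cdot \frac{5}{3}\right) 19 = \left(\left(- \frac{5}{2} - \frac{1}{16}\right) + \frac{5}{6}\right) 19 = \left(- \frac{41}{16} + \frac{5}{6}\right) 19 = \left(- \frac{83}{48}\right) 19 = - \frac{1577}{48}$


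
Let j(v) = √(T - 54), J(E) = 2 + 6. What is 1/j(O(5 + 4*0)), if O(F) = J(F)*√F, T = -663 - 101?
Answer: -I*√818/818 ≈ -0.034964*I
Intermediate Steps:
J(E) = 8
T = -764
O(F) = 8*√F
j(v) = I*√818 (j(v) = √(-764 - 54) = √(-818) = I*√818)
1/j(O(5 + 4*0)) = 1/(I*√818) = -I*√818/818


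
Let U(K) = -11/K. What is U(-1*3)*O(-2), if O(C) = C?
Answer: -22/3 ≈ -7.3333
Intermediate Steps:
U(-1*3)*O(-2) = -11/((-1*3))*(-2) = -11/(-3)*(-2) = -11*(-⅓)*(-2) = (11/3)*(-2) = -22/3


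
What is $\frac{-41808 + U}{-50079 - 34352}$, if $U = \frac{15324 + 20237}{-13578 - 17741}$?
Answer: $\frac{1309420313}{2644294489} \approx 0.49519$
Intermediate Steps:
$U = - \frac{35561}{31319}$ ($U = \frac{35561}{-31319} = 35561 \left(- \frac{1}{31319}\right) = - \frac{35561}{31319} \approx -1.1354$)
$\frac{-41808 + U}{-50079 - 34352} = \frac{-41808 - \frac{35561}{31319}}{-50079 - 34352} = - \frac{1309420313}{31319 \left(-50079 - 34352\right)} = - \frac{1309420313}{31319 \left(-84431\right)} = \left(- \frac{1309420313}{31319}\right) \left(- \frac{1}{84431}\right) = \frac{1309420313}{2644294489}$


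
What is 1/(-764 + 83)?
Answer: -1/681 ≈ -0.0014684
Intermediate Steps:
1/(-764 + 83) = 1/(-681) = -1/681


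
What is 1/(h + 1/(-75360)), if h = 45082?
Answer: 75360/3397379519 ≈ 2.2182e-5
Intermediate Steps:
1/(h + 1/(-75360)) = 1/(45082 + 1/(-75360)) = 1/(45082 - 1/75360) = 1/(3397379519/75360) = 75360/3397379519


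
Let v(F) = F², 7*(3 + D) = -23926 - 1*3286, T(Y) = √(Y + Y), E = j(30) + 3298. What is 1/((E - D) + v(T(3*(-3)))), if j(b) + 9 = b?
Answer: 7/50340 ≈ 0.00013905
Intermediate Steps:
j(b) = -9 + b
E = 3319 (E = (-9 + 30) + 3298 = 21 + 3298 = 3319)
T(Y) = √2*√Y (T(Y) = √(2*Y) = √2*√Y)
D = -27233/7 (D = -3 + (-23926 - 1*3286)/7 = -3 + (-23926 - 3286)/7 = -3 + (⅐)*(-27212) = -3 - 27212/7 = -27233/7 ≈ -3890.4)
1/((E - D) + v(T(3*(-3)))) = 1/((3319 - 1*(-27233/7)) + (√2*√(3*(-3)))²) = 1/((3319 + 27233/7) + (√2*√(-9))²) = 1/(50466/7 + (√2*(3*I))²) = 1/(50466/7 + (3*I*√2)²) = 1/(50466/7 - 18) = 1/(50340/7) = 7/50340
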